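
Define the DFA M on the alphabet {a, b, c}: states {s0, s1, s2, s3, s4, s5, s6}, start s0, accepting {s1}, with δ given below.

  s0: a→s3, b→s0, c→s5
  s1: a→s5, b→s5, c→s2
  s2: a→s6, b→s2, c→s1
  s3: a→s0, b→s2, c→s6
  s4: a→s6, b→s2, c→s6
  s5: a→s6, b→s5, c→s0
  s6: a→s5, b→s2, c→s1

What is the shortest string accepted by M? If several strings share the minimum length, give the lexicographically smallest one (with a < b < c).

abc

A breadth-first search from s0 reaches an accepting state first via the path s0 → s3 → s2 → s1 on input abc.
No string of length < 3 is accepted (BFS exhausts all shorter strings without reaching an accepting state), and abc is the lexicographically least accepting string of length 3.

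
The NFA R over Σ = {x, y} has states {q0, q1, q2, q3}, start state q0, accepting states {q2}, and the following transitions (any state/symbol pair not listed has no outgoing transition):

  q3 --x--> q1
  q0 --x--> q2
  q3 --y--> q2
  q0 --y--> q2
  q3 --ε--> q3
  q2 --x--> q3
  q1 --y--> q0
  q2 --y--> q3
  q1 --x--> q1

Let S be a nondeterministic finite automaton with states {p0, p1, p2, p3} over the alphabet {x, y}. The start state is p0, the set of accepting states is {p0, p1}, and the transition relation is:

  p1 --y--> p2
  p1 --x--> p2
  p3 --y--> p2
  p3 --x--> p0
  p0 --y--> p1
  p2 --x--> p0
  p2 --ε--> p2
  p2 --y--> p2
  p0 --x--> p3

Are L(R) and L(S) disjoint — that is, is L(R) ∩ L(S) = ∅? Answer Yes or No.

No

The string y is accepted by both R and S.
Hence L(R) ∩ L(S) ≠ ∅.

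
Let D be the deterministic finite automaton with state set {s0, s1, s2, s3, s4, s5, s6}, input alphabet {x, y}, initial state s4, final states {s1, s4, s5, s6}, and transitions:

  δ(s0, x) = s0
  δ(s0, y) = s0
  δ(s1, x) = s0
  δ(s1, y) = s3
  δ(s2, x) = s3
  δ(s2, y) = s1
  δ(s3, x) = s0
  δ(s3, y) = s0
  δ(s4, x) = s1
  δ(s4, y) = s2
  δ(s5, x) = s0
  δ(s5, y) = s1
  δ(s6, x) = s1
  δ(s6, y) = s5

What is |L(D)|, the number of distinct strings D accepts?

3

The useful subgraph on states {s1, s2, s4} is acyclic, so L(D) is finite; the longest accepting path visits 3 useful states, giving maximum string length 2.
Counting accepting paths from s4 by length: 1 of length 0, 1 of length 1, 1 of length 2. Total 3.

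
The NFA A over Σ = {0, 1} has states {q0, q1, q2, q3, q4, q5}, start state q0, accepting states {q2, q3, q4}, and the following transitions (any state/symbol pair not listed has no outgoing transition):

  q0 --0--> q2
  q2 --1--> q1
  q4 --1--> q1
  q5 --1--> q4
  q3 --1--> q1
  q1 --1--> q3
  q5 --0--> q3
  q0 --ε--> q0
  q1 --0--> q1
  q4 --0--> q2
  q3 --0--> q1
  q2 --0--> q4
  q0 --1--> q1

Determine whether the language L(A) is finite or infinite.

State q1 is reachable from the start and can reach an accepting state, and it lies on the cycle q1 → q1.
Traversing that cycle any number of times yields accepted strings of unbounded length, so the language is infinite.

infinite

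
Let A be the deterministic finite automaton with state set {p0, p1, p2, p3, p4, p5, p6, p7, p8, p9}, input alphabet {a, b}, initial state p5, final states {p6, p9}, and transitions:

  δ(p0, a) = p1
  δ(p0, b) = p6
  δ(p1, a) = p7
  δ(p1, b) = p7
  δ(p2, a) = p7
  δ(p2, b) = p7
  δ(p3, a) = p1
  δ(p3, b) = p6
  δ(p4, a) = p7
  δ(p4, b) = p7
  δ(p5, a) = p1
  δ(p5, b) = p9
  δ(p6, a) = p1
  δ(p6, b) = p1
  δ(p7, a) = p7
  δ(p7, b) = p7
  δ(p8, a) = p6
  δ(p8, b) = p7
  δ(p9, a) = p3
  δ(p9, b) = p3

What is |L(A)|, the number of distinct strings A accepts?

The useful subgraph on states {p3, p5, p6, p9} is acyclic, so L(A) is finite; the longest accepting path visits 4 useful states, giving maximum string length 3.
Counting accepting paths from p5 by length: 1 of length 1, 2 of length 3. Total 3.

3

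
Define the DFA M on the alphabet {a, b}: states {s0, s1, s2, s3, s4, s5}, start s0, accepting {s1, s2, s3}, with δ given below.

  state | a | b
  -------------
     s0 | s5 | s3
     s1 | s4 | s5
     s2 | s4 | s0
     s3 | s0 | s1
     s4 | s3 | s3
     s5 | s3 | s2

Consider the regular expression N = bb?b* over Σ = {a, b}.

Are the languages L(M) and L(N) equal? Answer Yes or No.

The string aa is accepted by M but rejected by N.
So L(M) ≠ L(N).

No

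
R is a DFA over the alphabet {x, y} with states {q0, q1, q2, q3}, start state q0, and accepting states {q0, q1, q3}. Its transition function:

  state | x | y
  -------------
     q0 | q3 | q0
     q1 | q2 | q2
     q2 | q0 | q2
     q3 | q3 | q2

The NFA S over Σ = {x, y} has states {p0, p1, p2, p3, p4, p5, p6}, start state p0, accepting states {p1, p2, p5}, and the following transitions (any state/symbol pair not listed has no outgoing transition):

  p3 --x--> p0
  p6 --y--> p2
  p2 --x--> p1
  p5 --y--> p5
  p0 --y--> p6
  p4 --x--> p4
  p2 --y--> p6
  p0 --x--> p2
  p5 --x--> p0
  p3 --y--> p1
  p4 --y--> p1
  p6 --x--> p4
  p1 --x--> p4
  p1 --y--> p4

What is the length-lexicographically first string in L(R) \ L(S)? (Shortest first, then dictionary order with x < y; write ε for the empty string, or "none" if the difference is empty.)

ε

The empty string ε is accepted by R but not by S.
Since ε is the unique shortest string, it is the required witness.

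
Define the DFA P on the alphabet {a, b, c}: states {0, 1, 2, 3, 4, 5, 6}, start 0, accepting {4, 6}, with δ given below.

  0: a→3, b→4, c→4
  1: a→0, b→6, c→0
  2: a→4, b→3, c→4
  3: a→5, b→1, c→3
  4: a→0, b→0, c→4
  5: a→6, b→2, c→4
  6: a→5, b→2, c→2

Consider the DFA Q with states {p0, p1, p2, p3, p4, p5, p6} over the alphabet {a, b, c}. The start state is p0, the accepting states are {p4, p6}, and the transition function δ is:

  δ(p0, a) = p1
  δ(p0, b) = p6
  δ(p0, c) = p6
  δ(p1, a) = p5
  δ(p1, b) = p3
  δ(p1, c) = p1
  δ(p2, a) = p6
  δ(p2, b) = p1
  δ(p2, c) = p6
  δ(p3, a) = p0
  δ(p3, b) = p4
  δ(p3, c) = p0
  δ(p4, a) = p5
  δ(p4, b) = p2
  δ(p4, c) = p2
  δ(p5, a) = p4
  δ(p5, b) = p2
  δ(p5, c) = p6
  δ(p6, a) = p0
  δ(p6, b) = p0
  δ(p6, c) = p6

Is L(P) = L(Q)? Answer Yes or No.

Yes

Exploring the product automaton P × Q from the start pair (0, p0), following both machines on each input symbol, reaches 7 state pairs: (0, p0), (3, p1), (4, p6), (5, p5), (1, p3), (6, p4), (2, p2).
P accepts in {4, 6} and Q accepts in {p4, p6}. In every reachable pair the two components are either both accepting — (4, p6), (6, p4) — or both non-accepting, so no string is accepted by exactly one of the machines: L(P) \ L(Q) and L(Q) \ L(P) are both empty.
Hence every string is accepted by P iff it is accepted by Q, and the two languages coincide.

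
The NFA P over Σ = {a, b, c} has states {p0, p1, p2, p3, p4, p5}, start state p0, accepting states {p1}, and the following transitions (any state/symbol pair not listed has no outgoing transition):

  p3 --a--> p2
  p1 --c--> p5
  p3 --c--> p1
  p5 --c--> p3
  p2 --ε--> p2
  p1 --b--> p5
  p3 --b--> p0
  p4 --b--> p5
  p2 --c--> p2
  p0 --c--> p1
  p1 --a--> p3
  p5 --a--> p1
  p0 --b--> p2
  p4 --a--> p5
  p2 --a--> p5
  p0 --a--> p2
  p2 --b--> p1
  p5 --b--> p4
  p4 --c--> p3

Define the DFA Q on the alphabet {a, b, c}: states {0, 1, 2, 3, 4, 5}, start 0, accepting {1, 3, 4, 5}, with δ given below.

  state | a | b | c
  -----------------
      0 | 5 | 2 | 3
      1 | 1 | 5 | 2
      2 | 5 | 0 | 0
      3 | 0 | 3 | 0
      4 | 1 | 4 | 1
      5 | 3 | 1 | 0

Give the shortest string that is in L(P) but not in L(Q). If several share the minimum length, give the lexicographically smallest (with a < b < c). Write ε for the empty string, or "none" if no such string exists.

The string bb is accepted by P but not by Q.
No shorter string lies in the difference, and bb is the lexicographically first length-2 string in L(P) \ L(Q).

bb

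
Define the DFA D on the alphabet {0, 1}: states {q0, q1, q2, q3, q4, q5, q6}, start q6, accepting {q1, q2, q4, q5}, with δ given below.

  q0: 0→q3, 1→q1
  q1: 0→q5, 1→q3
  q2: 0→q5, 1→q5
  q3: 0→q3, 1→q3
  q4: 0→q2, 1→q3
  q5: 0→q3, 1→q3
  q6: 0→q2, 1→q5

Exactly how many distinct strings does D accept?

The useful subgraph on states {q2, q5, q6} is acyclic, so L(D) is finite; the longest accepting path visits 3 useful states, giving maximum string length 2.
Counting accepting paths from q6 by length: 2 of length 1, 2 of length 2. Total 4.

4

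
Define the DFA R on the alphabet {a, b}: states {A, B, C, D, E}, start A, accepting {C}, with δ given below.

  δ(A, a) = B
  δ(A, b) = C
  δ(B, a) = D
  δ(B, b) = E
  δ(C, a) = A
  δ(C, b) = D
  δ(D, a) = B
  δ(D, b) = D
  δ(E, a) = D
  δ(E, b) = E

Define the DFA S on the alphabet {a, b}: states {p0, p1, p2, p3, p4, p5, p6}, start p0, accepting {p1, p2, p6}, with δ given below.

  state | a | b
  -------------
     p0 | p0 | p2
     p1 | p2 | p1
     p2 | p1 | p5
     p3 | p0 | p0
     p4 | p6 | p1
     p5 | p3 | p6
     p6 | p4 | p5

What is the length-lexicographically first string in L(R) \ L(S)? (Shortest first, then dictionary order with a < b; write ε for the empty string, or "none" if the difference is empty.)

babab

The string babab is accepted by R but not by S.
No shorter string lies in the difference, and babab is the lexicographically first length-5 string in L(R) \ L(S).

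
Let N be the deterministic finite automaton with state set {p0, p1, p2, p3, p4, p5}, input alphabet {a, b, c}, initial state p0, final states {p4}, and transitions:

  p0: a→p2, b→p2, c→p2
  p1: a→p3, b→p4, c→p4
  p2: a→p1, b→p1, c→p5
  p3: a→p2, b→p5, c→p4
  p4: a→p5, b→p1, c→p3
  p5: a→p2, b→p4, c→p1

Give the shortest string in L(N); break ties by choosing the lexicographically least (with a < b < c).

A breadth-first search from p0 reaches an accepting state first via the path p0 → p2 → p1 → p4 on input aab.
No string of length < 3 is accepted (BFS exhausts all shorter strings without reaching an accepting state), and aab is the lexicographically least accepting string of length 3.

aab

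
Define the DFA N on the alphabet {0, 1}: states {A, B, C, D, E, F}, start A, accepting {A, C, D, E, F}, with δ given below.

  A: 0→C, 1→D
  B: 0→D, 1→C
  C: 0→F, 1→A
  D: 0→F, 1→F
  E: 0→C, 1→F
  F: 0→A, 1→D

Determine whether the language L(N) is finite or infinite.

State A is reachable from the start and can reach an accepting state, and it lies on the cycle A → C → A.
Traversing that cycle any number of times yields accepted strings of unbounded length, so the language is infinite.

infinite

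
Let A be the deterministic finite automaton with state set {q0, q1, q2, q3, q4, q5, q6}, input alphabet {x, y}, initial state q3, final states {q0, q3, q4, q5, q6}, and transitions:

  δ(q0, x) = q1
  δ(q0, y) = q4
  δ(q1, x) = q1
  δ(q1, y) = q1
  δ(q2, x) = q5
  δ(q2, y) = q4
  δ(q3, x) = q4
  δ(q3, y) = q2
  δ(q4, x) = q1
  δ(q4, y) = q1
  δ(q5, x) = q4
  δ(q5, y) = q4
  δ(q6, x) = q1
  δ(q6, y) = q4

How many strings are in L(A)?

6

The useful subgraph on states {q2, q3, q4, q5} is acyclic, so L(A) is finite; the longest accepting path visits 4 useful states, giving maximum string length 3.
Counting accepting paths from q3 by length: 1 of length 0, 1 of length 1, 2 of length 2, 2 of length 3. Total 6.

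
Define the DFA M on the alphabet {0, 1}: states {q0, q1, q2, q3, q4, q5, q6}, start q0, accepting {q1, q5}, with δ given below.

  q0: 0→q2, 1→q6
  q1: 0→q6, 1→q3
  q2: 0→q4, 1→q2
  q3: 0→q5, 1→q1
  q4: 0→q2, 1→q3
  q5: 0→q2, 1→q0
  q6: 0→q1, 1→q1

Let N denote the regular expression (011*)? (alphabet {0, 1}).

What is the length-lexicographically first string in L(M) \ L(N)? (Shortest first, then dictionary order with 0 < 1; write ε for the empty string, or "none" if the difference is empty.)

10

The string 10 is accepted by M but not by N.
No shorter string lies in the difference, and 10 is the lexicographically first length-2 string in L(M) \ L(N).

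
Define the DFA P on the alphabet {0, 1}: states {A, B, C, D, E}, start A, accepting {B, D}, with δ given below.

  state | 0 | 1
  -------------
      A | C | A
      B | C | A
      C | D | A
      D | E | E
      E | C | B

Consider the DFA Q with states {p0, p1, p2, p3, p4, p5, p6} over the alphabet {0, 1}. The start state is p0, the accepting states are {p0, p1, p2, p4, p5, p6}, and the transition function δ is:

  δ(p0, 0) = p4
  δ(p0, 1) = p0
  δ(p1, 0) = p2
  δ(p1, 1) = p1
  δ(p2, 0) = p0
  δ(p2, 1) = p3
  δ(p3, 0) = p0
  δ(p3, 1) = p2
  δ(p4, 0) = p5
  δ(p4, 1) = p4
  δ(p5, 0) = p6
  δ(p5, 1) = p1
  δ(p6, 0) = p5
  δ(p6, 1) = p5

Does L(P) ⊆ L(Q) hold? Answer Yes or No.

Exploring the product automaton P × Q from the start pair (A, p0), following both machines on each input symbol, reaches 24 state pairs: (A, p0), (C, p4), (D, p5), (A, p4), (E, p6), (E, p1), (C, p5), (B, p5), (C, p2), (B, p1), (D, p6), (A, p1), (C, p6), (D, p0), (A, p3), (E, p5), (A, p5), (E, p4), (E, p0), (C, p0), (A, p2), (B, p4), (B, p0), (D, p4).
P accepts in {B, D} and Q accepts in {p0, p1, p2, p4, p5, p6}. The reachable pairs whose P-component is accepting are (D, p5), (B, p5), (B, p1), (D, p6), (D, p0), (B, p4), (B, p0), (D, p4); in each of them the Q-component is accepting too, so the product for L(P) \ L(Q) (P-component accepting, Q-component rejecting) has no reachable accepting pair and the difference is empty.
Hence every string in L(P) is also in L(Q).

Yes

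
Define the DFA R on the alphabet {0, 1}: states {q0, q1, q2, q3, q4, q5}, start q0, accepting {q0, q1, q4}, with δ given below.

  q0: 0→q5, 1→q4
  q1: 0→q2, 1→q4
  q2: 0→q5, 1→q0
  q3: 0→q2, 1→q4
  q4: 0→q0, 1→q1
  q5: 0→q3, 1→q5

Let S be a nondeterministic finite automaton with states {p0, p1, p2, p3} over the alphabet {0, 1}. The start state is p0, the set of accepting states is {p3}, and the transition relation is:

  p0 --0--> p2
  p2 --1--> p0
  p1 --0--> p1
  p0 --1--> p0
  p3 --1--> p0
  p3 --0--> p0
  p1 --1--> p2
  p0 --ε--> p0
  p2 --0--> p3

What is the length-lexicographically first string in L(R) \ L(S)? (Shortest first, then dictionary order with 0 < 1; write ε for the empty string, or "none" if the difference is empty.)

ε

The empty string ε is accepted by R but not by S.
Since ε is the unique shortest string, it is the required witness.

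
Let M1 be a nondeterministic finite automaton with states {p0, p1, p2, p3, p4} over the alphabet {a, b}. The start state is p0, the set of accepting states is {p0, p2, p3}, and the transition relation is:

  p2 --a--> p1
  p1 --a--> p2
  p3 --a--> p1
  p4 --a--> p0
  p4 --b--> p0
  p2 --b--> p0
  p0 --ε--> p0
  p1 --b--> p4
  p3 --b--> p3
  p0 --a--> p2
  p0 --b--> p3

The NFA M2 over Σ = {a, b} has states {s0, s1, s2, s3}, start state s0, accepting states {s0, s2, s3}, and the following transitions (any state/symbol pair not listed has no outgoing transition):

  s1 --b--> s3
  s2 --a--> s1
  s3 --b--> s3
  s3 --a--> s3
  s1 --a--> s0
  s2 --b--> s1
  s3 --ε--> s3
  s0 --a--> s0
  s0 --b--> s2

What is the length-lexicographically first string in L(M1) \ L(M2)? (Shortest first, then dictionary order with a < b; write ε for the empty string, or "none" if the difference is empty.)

bb

The string bb is accepted by M1 but not by M2.
No shorter string lies in the difference, and bb is the lexicographically first length-2 string in L(M1) \ L(M2).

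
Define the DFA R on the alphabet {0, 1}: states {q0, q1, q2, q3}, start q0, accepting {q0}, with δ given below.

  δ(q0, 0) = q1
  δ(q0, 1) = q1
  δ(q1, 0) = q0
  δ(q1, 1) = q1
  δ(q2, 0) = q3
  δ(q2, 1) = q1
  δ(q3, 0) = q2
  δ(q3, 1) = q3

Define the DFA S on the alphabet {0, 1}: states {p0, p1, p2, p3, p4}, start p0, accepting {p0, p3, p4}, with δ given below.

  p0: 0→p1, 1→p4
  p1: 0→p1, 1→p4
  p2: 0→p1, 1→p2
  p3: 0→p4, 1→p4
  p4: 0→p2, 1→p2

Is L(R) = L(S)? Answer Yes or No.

The string 00 is accepted by R but rejected by S.
So L(R) ≠ L(S).

No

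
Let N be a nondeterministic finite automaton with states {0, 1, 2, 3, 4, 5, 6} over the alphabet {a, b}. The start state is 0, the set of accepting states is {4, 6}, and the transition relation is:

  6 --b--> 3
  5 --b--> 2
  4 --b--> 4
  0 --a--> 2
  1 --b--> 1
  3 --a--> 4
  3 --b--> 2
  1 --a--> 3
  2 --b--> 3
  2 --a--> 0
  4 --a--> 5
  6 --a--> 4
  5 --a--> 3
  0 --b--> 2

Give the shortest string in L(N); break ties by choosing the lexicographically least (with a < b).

aba

A breadth-first search from 0 reaches an accepting state first via the path 0 → 2 → 3 → 4 on input aba.
No string of length < 3 is accepted (BFS exhausts all shorter strings without reaching an accepting state), and aba is the lexicographically least accepting string of length 3.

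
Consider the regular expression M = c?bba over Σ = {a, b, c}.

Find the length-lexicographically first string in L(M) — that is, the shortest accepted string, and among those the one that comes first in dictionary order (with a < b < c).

By inspection of the expression, no string of length less than 3 matches, and bba is the lexicographically first match of length 3.

bba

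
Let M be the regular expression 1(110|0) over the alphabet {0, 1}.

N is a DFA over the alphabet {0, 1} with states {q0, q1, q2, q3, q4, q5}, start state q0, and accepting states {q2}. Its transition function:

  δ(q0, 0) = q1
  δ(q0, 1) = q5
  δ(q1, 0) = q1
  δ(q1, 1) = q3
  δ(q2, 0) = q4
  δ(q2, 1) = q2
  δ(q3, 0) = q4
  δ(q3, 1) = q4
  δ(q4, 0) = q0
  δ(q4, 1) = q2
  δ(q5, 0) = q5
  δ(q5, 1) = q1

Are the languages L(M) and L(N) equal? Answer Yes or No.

The string 10 is accepted by M but rejected by N.
So L(M) ≠ L(N).

No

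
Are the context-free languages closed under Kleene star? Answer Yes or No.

Yes

If S₁ is the start symbol of a grammar for L, the grammar with new start symbol S and productions S → S₁S | ε generates L*.
So the context-free languages are closed under Kleene star.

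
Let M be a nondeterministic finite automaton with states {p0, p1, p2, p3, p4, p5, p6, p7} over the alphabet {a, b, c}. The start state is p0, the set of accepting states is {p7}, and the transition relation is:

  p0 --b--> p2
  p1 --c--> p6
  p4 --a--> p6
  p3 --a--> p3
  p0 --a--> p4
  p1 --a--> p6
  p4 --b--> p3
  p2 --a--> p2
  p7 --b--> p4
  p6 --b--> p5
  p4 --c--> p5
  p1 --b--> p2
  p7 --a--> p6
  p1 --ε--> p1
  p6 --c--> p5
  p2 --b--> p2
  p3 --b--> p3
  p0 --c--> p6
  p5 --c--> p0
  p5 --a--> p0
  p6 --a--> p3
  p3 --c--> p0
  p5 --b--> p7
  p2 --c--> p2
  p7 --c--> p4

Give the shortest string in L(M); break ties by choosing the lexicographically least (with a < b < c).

acb

A breadth-first search from p0 reaches an accepting state first via the path p0 → p4 → p5 → p7 on input acb.
No string of length < 3 is accepted (BFS exhausts all shorter strings without reaching an accepting state), and acb is the lexicographically least accepting string of length 3.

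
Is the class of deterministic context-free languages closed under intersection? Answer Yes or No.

No

DCFLs are closed under complement (normalise the DPDA to read all of its input, then flip the verdict). If they were also closed under intersection, De Morgan would make them closed under union; but {aⁿbⁿ : n≥0} and {aⁿb²ⁿ : n≥0} are DCFLs (push the a's; pop one per b, respectively one per two b's) whose union no deterministic PDA accepts: a DPDA for it would have a single run on aⁿb²ⁿ, accepting after the prefix aⁿbⁿ and accepting again after n more b's; an ordinary PDA that simulates it on a's and b's and, at any moment when it is accepting, may switch to reading only a fresh letter c while feeding each c to the simulation as a b, would accept aⁱbʲcᵏ (k≥1) exactly when both aⁱbʲ and aⁱbʲ⁺ᵏ are in the language, i.e. its language intersected with the regular set a*b*c⁺ would be exactly {aⁿbⁿcⁿ : n≥1} — impossible, since context-free languages are closed under intersection with regular sets and {aⁿbⁿcⁿ} is not context-free.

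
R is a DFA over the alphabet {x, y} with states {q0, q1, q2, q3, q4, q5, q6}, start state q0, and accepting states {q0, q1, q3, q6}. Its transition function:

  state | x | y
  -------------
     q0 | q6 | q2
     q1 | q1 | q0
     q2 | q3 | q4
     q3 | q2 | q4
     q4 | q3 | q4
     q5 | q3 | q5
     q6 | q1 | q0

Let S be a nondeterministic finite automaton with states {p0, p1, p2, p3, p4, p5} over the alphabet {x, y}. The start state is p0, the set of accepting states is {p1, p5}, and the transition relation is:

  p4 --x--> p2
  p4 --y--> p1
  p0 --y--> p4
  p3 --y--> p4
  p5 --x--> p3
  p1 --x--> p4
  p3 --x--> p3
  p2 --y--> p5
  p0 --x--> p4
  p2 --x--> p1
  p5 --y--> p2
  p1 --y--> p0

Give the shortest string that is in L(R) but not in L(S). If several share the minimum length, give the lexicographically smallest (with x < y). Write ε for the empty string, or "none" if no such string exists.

The empty string ε is accepted by R but not by S.
Since ε is the unique shortest string, it is the required witness.

ε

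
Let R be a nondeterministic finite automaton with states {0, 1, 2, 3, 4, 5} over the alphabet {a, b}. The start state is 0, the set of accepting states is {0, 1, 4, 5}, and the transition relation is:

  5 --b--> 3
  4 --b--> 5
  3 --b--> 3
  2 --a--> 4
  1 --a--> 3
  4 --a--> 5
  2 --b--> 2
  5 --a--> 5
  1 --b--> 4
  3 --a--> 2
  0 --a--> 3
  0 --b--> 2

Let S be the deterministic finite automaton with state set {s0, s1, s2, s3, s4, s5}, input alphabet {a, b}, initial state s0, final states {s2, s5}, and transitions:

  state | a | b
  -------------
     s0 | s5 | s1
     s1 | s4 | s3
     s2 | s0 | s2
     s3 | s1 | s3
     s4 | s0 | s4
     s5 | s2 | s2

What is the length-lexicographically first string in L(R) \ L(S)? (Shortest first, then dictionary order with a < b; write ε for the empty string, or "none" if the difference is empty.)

ε

The empty string ε is accepted by R but not by S.
Since ε is the unique shortest string, it is the required witness.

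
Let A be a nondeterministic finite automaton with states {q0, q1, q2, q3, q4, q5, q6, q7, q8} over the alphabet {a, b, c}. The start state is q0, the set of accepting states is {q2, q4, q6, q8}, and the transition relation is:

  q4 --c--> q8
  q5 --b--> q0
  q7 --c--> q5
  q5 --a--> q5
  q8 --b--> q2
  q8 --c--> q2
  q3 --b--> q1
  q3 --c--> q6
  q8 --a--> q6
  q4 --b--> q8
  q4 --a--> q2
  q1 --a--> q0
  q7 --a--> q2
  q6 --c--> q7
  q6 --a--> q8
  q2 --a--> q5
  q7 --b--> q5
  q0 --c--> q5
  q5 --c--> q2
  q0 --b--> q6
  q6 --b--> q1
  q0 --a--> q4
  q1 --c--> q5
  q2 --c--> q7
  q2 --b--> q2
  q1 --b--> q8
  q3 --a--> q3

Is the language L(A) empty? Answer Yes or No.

No

The string a is accepted: the run q0 → q4 ends in the accepting state q4.
Since at least one string is accepted, L(A) is not empty.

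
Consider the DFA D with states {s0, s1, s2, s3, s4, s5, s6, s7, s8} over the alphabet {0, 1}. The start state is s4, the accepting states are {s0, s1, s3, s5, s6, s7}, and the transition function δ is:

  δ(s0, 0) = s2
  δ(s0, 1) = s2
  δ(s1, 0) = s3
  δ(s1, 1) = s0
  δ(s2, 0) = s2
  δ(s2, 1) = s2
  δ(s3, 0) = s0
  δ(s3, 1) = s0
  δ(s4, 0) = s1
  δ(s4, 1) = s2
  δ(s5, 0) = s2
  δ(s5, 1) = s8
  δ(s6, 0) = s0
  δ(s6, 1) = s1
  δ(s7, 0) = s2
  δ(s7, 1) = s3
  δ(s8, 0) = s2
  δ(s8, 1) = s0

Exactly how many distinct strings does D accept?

5

The useful subgraph on states {s0, s1, s3, s4} is acyclic, so L(D) is finite; the longest accepting path visits 4 useful states, giving maximum string length 3.
Counting accepting paths from s4 by length: 1 of length 1, 2 of length 2, 2 of length 3. Total 5.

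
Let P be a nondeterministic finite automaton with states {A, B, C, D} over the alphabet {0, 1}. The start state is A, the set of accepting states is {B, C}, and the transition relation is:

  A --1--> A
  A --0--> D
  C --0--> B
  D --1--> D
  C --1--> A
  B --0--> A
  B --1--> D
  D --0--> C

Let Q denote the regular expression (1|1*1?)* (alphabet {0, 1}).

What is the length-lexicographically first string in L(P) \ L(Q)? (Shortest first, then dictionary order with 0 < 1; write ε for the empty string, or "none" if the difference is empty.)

00

The string 00 is accepted by P but not by Q.
No shorter string lies in the difference, and 00 is the lexicographically first length-2 string in L(P) \ L(Q).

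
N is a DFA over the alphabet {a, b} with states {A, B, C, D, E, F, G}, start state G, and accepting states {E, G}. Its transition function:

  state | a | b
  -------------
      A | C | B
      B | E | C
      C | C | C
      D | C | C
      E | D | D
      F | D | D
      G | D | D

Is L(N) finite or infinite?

The useful states (reachable from G and able to reach an accepting state) are {G}.
Restricted to these states the transition graph has no cycle, so every accepting path has bounded length and L is finite.

finite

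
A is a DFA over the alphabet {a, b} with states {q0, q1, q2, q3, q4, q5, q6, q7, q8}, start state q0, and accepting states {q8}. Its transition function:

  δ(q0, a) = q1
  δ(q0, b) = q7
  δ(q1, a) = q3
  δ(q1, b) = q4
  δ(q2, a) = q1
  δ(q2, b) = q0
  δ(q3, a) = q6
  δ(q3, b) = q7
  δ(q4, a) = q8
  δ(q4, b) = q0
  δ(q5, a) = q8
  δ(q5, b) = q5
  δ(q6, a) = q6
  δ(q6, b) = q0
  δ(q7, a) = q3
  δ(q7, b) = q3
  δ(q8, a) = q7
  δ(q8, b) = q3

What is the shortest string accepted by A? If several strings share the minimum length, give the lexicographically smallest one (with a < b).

A breadth-first search from q0 reaches an accepting state first via the path q0 → q1 → q4 → q8 on input aba.
No string of length < 3 is accepted (BFS exhausts all shorter strings without reaching an accepting state), and aba is the lexicographically least accepting string of length 3.

aba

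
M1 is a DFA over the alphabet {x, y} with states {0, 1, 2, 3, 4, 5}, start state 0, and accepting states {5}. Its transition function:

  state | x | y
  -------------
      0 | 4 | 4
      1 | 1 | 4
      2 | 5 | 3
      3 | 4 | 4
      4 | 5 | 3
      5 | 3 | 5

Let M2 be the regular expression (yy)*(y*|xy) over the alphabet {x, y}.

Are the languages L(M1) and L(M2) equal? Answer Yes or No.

No

The string xx is accepted by M1 but rejected by M2.
So L(M1) ≠ L(M2).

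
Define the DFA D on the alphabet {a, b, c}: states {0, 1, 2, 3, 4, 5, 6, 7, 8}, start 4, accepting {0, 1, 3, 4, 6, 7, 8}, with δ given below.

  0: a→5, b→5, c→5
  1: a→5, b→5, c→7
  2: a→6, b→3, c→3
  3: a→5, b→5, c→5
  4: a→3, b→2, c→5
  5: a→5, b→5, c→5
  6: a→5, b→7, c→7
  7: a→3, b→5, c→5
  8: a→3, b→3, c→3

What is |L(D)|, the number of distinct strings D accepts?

9

The useful subgraph on states {2, 3, 4, 6, 7} is acyclic, so L(D) is finite; the longest accepting path visits 5 useful states, giving maximum string length 4.
Counting accepting paths from 4 by length: 1 of length 0, 1 of length 1, 3 of length 2, 2 of length 3, 2 of length 4. Total 9.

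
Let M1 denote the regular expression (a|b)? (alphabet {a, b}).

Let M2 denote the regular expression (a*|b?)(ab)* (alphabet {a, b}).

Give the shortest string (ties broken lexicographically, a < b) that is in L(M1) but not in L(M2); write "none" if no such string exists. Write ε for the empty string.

Converting the expression M1 to a DFA (subset construction, then merging equivalent states) gives the minimal DFA with states {r0, r1, r2}, start state r0, accepting states {r0, r1} and transitions r0: a→r1, b→r1; r1: a→r2, b→r2; r2: a→r2, b→r2.
Converting the expression M2 to a DFA (subset construction, then merging equivalent states) gives the minimal DFA with states {t0, t1, t2, t3}, start state t0, accepting states {t0, t1} and transitions t0: a→t0, b→t1; t1: a→t2, b→t3; t2: a→t3, b→t1; t3: a→t3, b→t3.
Exploring the product automaton M1 × M2 from the start pair (r0, t0), following both machines on each input symbol, reaches 7 state pairs: (r0, t0), (r1, t0), (r1, t1), (r2, t0), (r2, t1), (r2, t2), (r2, t3).
M1 accepts in {r0, r1} and M2 accepts in {t0, t1}. The reachable pairs whose M1-component is accepting are (r0, t0), (r1, t0), (r1, t1); in each of them the M2-component is accepting too, so the product for L(M1) \ L(M2) (M1-component accepting, M2-component rejecting) has no reachable accepting pair and the difference is empty.
So every string accepted by M1 is also accepted by M2: L(M1) \ L(M2) = ∅ and there is no such string.

none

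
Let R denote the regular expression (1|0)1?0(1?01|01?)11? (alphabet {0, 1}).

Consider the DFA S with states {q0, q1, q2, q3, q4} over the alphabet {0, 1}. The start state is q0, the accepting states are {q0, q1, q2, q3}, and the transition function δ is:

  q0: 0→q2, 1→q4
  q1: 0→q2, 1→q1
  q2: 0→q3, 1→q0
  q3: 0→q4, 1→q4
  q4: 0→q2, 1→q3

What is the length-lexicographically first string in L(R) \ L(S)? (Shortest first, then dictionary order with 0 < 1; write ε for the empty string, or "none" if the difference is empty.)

1001

The string 1001 is accepted by R but not by S.
No shorter string lies in the difference, and 1001 is the lexicographically first length-4 string in L(R) \ L(S).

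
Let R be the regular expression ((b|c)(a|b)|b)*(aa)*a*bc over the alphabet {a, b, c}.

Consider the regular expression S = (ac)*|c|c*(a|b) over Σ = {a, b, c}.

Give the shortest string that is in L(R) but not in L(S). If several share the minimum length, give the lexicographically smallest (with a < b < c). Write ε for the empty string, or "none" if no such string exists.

bc

The string bc is accepted by R but not by S.
No shorter string lies in the difference, and bc is the lexicographically first length-2 string in L(R) \ L(S).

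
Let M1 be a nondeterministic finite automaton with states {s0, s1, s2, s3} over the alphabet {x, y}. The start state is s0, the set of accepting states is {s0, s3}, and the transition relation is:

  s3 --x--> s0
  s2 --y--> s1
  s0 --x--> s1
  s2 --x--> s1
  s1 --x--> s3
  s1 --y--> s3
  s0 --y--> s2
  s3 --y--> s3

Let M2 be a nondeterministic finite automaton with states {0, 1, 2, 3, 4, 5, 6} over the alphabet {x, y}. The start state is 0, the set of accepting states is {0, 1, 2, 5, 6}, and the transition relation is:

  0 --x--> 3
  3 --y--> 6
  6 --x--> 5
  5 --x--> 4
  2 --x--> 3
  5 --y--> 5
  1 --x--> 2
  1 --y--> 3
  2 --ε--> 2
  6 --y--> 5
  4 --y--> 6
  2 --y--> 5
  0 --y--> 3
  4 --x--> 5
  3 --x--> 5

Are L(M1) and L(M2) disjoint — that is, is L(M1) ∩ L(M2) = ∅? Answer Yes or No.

No

The empty string ε is accepted by both M1 and M2.
Hence L(M1) ∩ L(M2) ≠ ∅.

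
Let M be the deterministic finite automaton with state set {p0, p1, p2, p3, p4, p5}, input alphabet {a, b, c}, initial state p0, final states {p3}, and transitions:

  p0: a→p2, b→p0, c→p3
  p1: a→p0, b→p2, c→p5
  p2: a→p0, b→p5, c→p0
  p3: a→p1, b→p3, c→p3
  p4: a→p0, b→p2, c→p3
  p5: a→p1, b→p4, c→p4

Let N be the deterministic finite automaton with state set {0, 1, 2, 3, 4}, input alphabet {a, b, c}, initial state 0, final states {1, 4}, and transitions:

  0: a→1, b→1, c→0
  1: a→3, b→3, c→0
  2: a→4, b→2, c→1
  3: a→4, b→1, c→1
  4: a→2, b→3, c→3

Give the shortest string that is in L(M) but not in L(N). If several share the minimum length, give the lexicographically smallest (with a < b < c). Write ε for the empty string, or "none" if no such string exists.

c

The string c is accepted by M but not by N.
No shorter string lies in the difference, and c is the lexicographically first length-1 string in L(M) \ L(N).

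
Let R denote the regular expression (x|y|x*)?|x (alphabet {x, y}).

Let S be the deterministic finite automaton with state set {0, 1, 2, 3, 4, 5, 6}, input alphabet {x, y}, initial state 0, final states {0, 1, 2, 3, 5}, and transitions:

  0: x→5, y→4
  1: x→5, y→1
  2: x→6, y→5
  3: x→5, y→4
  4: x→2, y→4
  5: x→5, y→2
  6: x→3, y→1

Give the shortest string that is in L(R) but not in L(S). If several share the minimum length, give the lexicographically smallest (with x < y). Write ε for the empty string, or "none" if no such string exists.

y

The string y is accepted by R but not by S.
No shorter string lies in the difference, and y is the lexicographically first length-1 string in L(R) \ L(S).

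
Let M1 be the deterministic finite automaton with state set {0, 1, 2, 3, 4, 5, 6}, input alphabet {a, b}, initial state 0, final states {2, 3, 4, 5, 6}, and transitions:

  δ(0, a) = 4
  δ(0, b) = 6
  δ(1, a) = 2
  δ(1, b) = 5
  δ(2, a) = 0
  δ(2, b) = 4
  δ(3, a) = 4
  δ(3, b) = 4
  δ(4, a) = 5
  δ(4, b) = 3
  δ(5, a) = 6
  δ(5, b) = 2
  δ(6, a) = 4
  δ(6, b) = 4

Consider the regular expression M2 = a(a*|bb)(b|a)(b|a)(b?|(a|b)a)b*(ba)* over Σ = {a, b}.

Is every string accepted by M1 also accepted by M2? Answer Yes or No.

No

The string a is in L(M1) but not in L(M2).
So L(M1) ⊄ L(M2).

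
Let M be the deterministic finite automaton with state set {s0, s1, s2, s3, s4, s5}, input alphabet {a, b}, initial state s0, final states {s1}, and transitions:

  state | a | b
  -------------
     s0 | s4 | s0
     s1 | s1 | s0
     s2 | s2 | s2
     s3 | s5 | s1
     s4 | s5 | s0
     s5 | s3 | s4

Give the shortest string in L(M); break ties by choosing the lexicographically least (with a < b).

aaab

A breadth-first search from s0 reaches an accepting state first via the path s0 → s4 → s5 → s3 → s1 on input aaab.
No string of length < 4 is accepted (BFS exhausts all shorter strings without reaching an accepting state), and aaab is the lexicographically least accepting string of length 4.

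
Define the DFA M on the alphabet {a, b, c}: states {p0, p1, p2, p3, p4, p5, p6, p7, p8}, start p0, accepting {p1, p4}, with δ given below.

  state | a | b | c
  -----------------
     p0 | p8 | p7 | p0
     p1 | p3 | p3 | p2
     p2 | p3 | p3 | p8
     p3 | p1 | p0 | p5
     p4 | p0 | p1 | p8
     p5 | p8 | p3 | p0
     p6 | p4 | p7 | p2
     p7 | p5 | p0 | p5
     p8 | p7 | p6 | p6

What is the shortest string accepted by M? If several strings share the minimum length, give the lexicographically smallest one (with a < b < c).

A breadth-first search from p0 reaches an accepting state first via the path p0 → p8 → p6 → p4 on input aba.
No string of length < 3 is accepted (BFS exhausts all shorter strings without reaching an accepting state), and aba is the lexicographically least accepting string of length 3.

aba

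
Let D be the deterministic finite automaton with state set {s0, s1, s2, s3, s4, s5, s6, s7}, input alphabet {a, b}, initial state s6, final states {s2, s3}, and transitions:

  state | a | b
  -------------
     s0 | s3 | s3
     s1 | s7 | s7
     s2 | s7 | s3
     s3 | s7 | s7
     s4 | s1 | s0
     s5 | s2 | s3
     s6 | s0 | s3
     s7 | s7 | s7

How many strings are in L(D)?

The useful subgraph on states {s0, s3, s6} is acyclic, so L(D) is finite; the longest accepting path visits 3 useful states, giving maximum string length 2.
Counting accepting paths from s6 by length: 1 of length 1, 2 of length 2. Total 3.

3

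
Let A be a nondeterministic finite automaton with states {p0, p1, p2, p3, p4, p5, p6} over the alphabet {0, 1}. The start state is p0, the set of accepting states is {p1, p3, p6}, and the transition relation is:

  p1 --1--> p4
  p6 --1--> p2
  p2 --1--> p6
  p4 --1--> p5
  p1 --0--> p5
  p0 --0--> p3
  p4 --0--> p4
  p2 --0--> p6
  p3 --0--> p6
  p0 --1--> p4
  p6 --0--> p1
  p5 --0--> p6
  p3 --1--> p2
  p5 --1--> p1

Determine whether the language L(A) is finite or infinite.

infinite

State p4 is reachable from the start and can reach an accepting state, and it lies on the cycle p4 → p4.
Traversing that cycle any number of times yields accepted strings of unbounded length, so the language is infinite.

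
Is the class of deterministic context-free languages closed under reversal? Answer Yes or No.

L = {c bⁿaⁿ : n≥0} ∪ {d b²ⁿaⁿ : n≥0} is a DCFL: the first symbol tells a deterministic PDA whether to pop one or two b's per a. Its reversal Lᴿ = {aⁿbⁿ c : n≥0} ∪ {aⁿb²ⁿ d : n≥0} is not. DCFLs are closed under right quotient by regular languages, and Lᴿ/{c, d} = {aⁿbⁿ : n≥0} ∪ {aⁿb²ⁿ : n≥0} — the standard context-free language accepted by no deterministic PDA (intuitively the machine would have to commit to a b-to-a ratio before the distinguishing marker arrives; formally, a DPDA for it would have a single run on aⁿb²ⁿ, accepting after the prefix aⁿbⁿ and accepting again after n more b's; an ordinary PDA that simulates it on a's and b's and, at any moment when it is accepting, may switch to reading only a fresh letter e while feeding each e to the simulation as a b, would accept aⁱbʲeᵏ (k≥1) exactly when both aⁱbʲ and aⁱbʲ⁺ᵏ are in the language, i.e. its language intersected with the regular set a*b*e⁺ would be exactly {aⁿbⁿeⁿ : n≥1} — impossible, since context-free languages are closed under intersection with regular sets and {aⁿbⁿeⁿ} is not context-free). So Lᴿ cannot be a DCFL.

No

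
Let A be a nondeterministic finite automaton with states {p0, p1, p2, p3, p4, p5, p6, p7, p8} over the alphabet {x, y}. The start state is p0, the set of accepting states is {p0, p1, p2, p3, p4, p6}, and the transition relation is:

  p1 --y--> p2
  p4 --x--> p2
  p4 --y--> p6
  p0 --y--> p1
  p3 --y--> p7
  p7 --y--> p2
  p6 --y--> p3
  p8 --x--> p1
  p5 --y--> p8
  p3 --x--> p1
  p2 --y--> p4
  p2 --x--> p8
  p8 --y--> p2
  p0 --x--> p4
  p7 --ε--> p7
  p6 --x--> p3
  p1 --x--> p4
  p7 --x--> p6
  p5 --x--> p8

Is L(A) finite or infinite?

State p1 is reachable from the start and can reach an accepting state, and it lies on the cycle p1 → p2 → p8 → p1.
Traversing that cycle any number of times yields accepted strings of unbounded length, so the language is infinite.

infinite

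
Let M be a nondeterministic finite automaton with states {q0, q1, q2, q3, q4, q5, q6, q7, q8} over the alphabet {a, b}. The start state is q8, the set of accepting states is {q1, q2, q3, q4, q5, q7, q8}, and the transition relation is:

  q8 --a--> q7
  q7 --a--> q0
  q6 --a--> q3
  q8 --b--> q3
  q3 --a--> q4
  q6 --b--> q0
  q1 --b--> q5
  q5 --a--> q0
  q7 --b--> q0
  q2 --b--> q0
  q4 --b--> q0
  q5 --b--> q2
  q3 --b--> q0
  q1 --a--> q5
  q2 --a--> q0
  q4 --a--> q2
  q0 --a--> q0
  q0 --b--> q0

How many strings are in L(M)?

5

The useful subgraph on states {q2, q3, q4, q7, q8} is acyclic, so L(M) is finite; the longest accepting path visits 4 useful states, giving maximum string length 3.
Counting accepting paths from q8 by length: 1 of length 0, 2 of length 1, 1 of length 2, 1 of length 3. Total 5.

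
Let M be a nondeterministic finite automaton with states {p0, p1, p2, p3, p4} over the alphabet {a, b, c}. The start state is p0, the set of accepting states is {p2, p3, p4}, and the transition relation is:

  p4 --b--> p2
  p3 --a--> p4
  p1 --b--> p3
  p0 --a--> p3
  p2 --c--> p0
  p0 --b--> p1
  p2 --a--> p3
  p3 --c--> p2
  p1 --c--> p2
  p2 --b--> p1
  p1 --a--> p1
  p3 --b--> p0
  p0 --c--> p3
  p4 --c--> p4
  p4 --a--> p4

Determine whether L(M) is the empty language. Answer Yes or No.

No

The string a is accepted: the run p0 → p3 ends in the accepting state p3.
Since at least one string is accepted, L(M) is not empty.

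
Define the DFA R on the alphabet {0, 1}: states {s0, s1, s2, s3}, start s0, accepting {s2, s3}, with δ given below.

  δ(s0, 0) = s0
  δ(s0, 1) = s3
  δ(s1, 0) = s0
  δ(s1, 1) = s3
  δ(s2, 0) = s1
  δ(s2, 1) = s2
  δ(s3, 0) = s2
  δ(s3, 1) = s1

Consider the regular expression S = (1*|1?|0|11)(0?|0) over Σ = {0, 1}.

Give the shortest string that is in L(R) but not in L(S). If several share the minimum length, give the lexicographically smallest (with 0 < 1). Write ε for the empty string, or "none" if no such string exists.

01

The string 01 is accepted by R but not by S.
No shorter string lies in the difference, and 01 is the lexicographically first length-2 string in L(R) \ L(S).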